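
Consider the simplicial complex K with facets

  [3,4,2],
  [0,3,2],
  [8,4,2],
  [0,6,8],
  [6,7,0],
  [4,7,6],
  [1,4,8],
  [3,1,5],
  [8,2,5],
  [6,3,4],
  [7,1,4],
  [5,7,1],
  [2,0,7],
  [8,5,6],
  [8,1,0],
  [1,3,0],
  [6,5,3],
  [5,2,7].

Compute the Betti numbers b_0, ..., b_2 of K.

Order the vertices as 0 < 1 < 2 < 3 < 4 < 5 < 6 < 7 < 8. Listing each simplex with vertices in this order, K has dimension 2 with simplices:

  0-simplices (9): [0], [1], [2], [3], [4], [5], [6], [7], [8]
  1-simplices (27): (27 of them)
  2-simplices (18): [0,1,3], [0,1,8], [0,2,3], [0,2,7], [0,6,7], [0,6,8], [1,3,5], [1,4,7], [1,4,8], [1,5,7], [2,3,4], [2,4,8], [2,5,7], [2,5,8], [3,4,6], [3,5,6], [4,6,7], [5,6,8]

giving chain groups C_0 ≅ Z^9, C_1 ≅ Z^27, C_2 ≅ Z^18.

∂_1: C_1 → C_0 maps an edge to its endpoints' difference, ∂[p,q] = q − p. For instance
  ∂[0,3] = [3] − [0].
The 9×27 boundary matrix has rank 8 and Smith normal form diag(1,1,1,1,1,1,1,1).

Boundary ∂_2: C_2 → C_1 maps a triangle to the signed sum of its edges. For instance
  ∂[4,6,7] = [6,7] − [4,7] + [4,6],
  ∂[0,2,3] = [2,3] − [0,3] + [0,2].
This gives a 27×18 integer matrix of rank 17; reducing to Smith normal form yields diagonal entries (1,1,1,1,1,1,1,1,1,1,1,1,1,1,1,1,1).

Reading off H_k = ker ∂_k / im ∂_{k+1}:

  H_0: rank C_0 − rank ∂_1 = 9 − 8 = 1, and the invariant factors of ∂_1 are all 1, so H_0 = Z.
  H_1: rank ker ∂_1 − rank ∂_2 = (27 − 8) − 17 = 2, and the invariant factors of ∂_2 are all 1, so H_1 = Z^2.
  H_2: rank ker ∂_2 − rank ∂_3 = (18 − 17) − 0 = 1, and there is no ∂_3, so H_2 = Z.

As a check, the Euler characteristic is 9 − 27 + 18 = 0, which agrees with 1 − 2 + 1 = 0.

Hence the Betti numbers are b_0 = 1, b_1 = 2, b_2 = 1.

b_0 = 1, b_1 = 2, b_2 = 1.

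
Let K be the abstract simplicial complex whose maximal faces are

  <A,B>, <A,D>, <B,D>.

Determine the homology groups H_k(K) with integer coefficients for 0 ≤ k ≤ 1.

H_0 = Z,  H_1 = Z.

Take the total order A < B < D on the vertex set. Then K (dimension 1) consists of the simplices:

  0-simplices (3): A, B, D
  1-simplices (3): AB, AD, BD

so the chain groups are C_0 ≅ Z^3, C_1 ≅ Z^3.

∂_1: C_1 → C_0 sends each edge [p,q] (with p < q) to q − p. For instance
  ∂AB = B − A.
As a 3×3 matrix over Z this has rank 2, with invariant factors (1,1).

Now H_k = ker ∂_k / im ∂_{k+1}, so:

  H_0: rank C_0 − rank ∂_1 = 3 − 2 = 1, and the invariant factors of ∂_1 are all 1, so H_0 = Z.
  H_1: rank ker ∂_1 − rank ∂_2 = (3 − 2) − 0 = 1, and there is no ∂_2, so H_1 = Z.

As a check, the Euler characteristic is 3 − 3 = 0, which agrees with 1 − 1 = 0.
(K is a triangulation of the circle S^1.)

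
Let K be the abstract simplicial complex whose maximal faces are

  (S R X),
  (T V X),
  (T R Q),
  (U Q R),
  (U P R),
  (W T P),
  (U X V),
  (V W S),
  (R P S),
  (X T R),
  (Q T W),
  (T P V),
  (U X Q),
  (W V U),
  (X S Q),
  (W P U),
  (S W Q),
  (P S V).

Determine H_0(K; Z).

Fix the vertex order P < Q < R < S < T < U < V < W < X and write every simplex with vertices in increasing order. Then dim K = 2 and the simplices of K are:

  0-simplices (9): P, Q, R, S, T, U, V, W, X
  1-simplices (27): PR, PS, PT, PU, PV, PW, QR, QS, QT, QU, QW, QX, RS, RT, RU, RX, SV, SW, SX, TV, TW, TX, UV, UW, UX, VW, VX
  2-simplices (18): PRS, PRU, PSV, PTV, PTW, PUW, QRT, QRU, QSW, QSX, QTW, QUX, RSX, RTX, SVW, TVX, UVW, UVX

Hence C_0 ≅ Z^9, C_1 ≅ Z^27, C_2 ≅ Z^18.

The boundary map ∂_1: C_1 → C_0 is given by ∂[p,q] = [q] − [p]. For instance
  ∂PV = V − P.
As a 9×27 matrix over Z this has rank 8, with invariant factors (1,1,1,1,1,1,1,1).

The boundary map ∂_2: C_2 → C_1 maps a triangle to the signed sum of its edges. For instance
  ∂QRU = RU − QU + QR,
  ∂QRT = RT − QT + QR.
This gives a 27×18 integer matrix of rank 18; reducing to Smith normal form yields diagonal entries (1,1,1,1,1,1,1,1,1,1,1,1,1,1,1,1,1,2).

Reading off H_k = ker ∂_k / im ∂_{k+1}:

  H_0: rank C_0 − rank ∂_1 = 9 − 8 = 1, and the invariant factors of ∂_1 are all 1, so H_0 = Z.

H_0 = Z.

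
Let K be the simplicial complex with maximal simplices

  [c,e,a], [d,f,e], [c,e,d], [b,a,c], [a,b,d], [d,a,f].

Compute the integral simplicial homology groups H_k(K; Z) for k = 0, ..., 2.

K has 6 vertices, 12 edges, 6 triangles.
rank ∂_0 = 0, rank ∂_1 = 5 ⇒ b_0 = 6 − 0 − 5 = 1; all invariant factors of ∂_1 are 1 so no torsion. So H_0 = Z.
rank ∂_1 = 5, rank ∂_2 = 6 ⇒ b_1 = 12 − 5 − 6 = 1; all invariant factors of ∂_2 are 1 so no torsion. So H_1 = Z.
rank ∂_2 = 6, rank ∂_3 = 0 ⇒ b_2 = 6 − 6 − 0 = 0. So H_2 = 0.

H_0 ≅ Z,  H_1 ≅ Z,  H_2 = 0.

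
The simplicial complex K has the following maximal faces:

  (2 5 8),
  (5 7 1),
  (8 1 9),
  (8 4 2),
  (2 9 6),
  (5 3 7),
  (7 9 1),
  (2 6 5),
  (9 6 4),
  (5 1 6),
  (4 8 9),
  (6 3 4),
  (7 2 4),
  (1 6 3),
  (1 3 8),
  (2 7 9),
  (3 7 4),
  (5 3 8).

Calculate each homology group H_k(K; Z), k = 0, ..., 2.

H_0 = Z,  H_1 = Z × Z/2,  H_2 = 0.

K has 9 vertices, 27 edges, 18 triangles.
rank ∂_0 = 0, rank ∂_1 = 8 ⇒ b_0 = 9 − 0 − 8 = 1; all invariant factors of ∂_1 are 1 so no torsion. So H_0 ≅ Z.
rank ∂_1 = 8, rank ∂_2 = 18 ⇒ b_1 = 27 − 8 − 18 = 1; ∂_2 has invariant factor(s) [2] giving torsion. So H_1 ≅ Z × Z/2.
rank ∂_2 = 18, rank ∂_3 = 0 ⇒ b_2 = 18 − 18 − 0 = 0. So H_2 ≅ 0.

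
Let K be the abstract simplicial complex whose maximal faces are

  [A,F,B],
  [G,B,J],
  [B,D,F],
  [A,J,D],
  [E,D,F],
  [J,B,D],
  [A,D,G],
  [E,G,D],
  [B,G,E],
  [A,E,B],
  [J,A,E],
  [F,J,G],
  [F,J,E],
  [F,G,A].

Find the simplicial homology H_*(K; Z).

Order the vertices as A < B < D < E < F < G < J. Listing each simplex with vertices in this order, K has dimension 2 with simplices:

  0-simplices (7): A, B, D, E, F, G, J
  1-simplices (21): AB, AD, AE, AF, AG, AJ, BD, BE, BF, BG, BJ, DE, DF, DG, DJ, EF, EG, EJ, FG, FJ, GJ
  2-simplices (14): ABE, ABF, ADG, ADJ, AEJ, AFG, BDF, BDJ, BEG, BGJ, DEF, DEG, EFJ, FGJ

so the chain groups are C_0 ≅ Z^7, C_1 ≅ Z^21, C_2 ≅ Z^14.

Boundary ∂_1: C_1 → C_0 is given by ∂[p,q] = [q] − [p].
The 7×21 boundary matrix has rank 6 and Smith normal form diag(1,1,1,1,1,1).

∂_2: C_2 → C_1 sends each 2-simplex [p,q,r] to [q,r] − [p,r] + [p,q]. For instance
  ∂DEF = EF − DF + DE,
  ∂BGJ = GJ − BJ + BG.
This gives a 21×14 integer matrix of rank 13; reducing to Smith normal form yields diagonal entries (1,1,1,1,1,1,1,1,1,1,1,1,1).

Reading off H_k = ker ∂_k / im ∂_{k+1}:

  H_0: rank C_0 − rank ∂_1 = 7 − 6 = 1, and the invariant factors of ∂_1 are all 1, so H_0 = Z.
  H_1: rank ker ∂_1 − rank ∂_2 = (21 − 6) − 13 = 2, and the invariant factors of ∂_2 are all 1, so H_1 = Z^2.
  H_2: rank ker ∂_2 − rank ∂_3 = (14 − 13) − 0 = 1, and there is no ∂_3, so H_2 = Z.

H_0 = Z,  H_1 = Z^2,  H_2 = Z.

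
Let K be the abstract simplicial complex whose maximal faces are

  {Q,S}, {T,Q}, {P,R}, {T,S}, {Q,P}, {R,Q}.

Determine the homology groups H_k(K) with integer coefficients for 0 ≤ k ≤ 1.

Take the total order P < Q < R < S < T on the vertex set. Then K (dimension 1) consists of the simplices:

  0-simplices (5): P, Q, R, S, T
  1-simplices (6): PQ, PR, QR, QS, QT, ST

so the chain groups are C_0 ≅ Z^5, C_1 ≅ Z^6.

The boundary map ∂_1: C_1 → C_0 is given by ∂[p,q] = [q] − [p]. For instance
  ∂QT = T − Q.
The 5×6 boundary matrix has rank 4 and Smith normal form diag(1,1,1,1).

Now H_k = ker ∂_k / im ∂_{k+1}, so:

  H_0: rank C_0 − rank ∂_1 = 5 − 4 = 1, and the invariant factors of ∂_1 are all 1, so H_0 ≅ Z.
  H_1: rank ker ∂_1 − rank ∂_2 = (6 − 4) − 0 = 2, and there is no ∂_2, so H_1 ≅ Z^2.

H_0 = Z,  H_1 = Z^2.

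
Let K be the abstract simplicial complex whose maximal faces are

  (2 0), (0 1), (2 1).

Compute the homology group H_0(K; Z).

Fix the vertex order 0 < 1 < 2 and write every simplex with vertices in increasing order. Then dim K = 1 and the simplices of K are:

  0-simplices (3): [0], [1], [2]
  1-simplices (3): [0,1], [0,2], [1,2]

Hence C_0 ≅ Z^3, C_1 ≅ Z^3.

The boundary map ∂_1: C_1 → C_0 is given by ∂[p,q] = [q] − [p]. For instance
  ∂[0,1] = [1] − [0].
The 3×3 boundary matrix has rank 2 and Smith normal form diag(1,1).

Now H_k = ker ∂_k / im ∂_{k+1}, so:

  H_0: rank C_0 − rank ∂_1 = 3 − 2 = 1, and the invariant factors of ∂_1 are all 1, so H_0 = Z.

H_0 ≅ Z.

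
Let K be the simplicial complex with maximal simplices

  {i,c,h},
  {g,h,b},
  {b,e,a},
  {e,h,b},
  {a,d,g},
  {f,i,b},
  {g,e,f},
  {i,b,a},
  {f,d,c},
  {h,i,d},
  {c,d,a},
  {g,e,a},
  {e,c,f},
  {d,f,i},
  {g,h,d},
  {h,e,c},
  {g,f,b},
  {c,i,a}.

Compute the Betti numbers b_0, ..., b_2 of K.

K has 9 vertices, 27 edges, 18 triangles.
rank ∂_0 = 0, rank ∂_1 = 8 ⇒ b_0 = 9 − 0 − 8 = 1; all invariant factors of ∂_1 are 1 so no torsion. So H_0 = Z.
rank ∂_1 = 8, rank ∂_2 = 18 ⇒ b_1 = 27 − 8 − 18 = 1; ∂_2 has invariant factor(s) [2] giving torsion. So H_1 = Z ⊕ Z/2.
rank ∂_2 = 18, rank ∂_3 = 0 ⇒ b_2 = 18 − 18 − 0 = 0. So H_2 = 0.

b_0 = 1, b_1 = 1, b_2 = 0.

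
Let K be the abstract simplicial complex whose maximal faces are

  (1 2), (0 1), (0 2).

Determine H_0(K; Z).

H_0 = Z.

Take the total order 0 < 1 < 2 on the vertex set. Then K (dimension 1) consists of the simplices:

  0-simplices (3): [0], [1], [2]
  1-simplices (3): [0,1], [0,2], [1,2]

giving chain groups C_0 ≅ Z^3, C_1 ≅ Z^3.

∂_1: C_1 → C_0 sends each edge [p,q] (with p < q) to q − p.
As a 3×3 matrix over Z this has rank 2, with invariant factors (1,1).

Now H_k = ker ∂_k / im ∂_{k+1}, so:

  H_0: rank C_0 − rank ∂_1 = 3 − 2 = 1, and the invariant factors of ∂_1 are all 1, so H_0 ≅ Z.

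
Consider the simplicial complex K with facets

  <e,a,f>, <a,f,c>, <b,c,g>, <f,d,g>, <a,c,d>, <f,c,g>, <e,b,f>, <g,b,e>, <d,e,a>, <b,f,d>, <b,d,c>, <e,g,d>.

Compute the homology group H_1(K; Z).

H_1 = Z/2Z.

Order the vertices as a < b < c < d < e < f < g. Listing each simplex with vertices in this order, K has dimension 2 with simplices:

  0-simplices (7): a, b, c, d, e, f, g
  1-simplices (18): ac, ad, ae, af, bc, bd, be, bf, bg, cd, cf, cg, de, df, dg, ef, eg, fg
  2-simplices (12): acd, acf, ade, aef, bcd, bcg, bdf, bef, beg, cfg, deg, dfg

Hence C_0 ≅ Z^7, C_1 ≅ Z^18, C_2 ≅ Z^12.

The boundary map ∂_1: C_1 → C_0 is given by ∂[p,q] = [q] − [p]. For instance
  ∂af = f − a.
The 7×18 boundary matrix has rank 6 and Smith normal form diag(1,1,1,1,1,1).

Boundary ∂_2: C_2 → C_1 sends each 2-simplex [p,q,r] to [q,r] − [p,r] + [p,q]. For instance
  ∂deg = eg − dg + de,
  ∂bcg = cg − bg + bc.
The 18×12 boundary matrix has rank 12 and Smith normal form diag(1,1,1,1,1,1,1,1,1,1,1,2).

Now H_k = ker ∂_k / im ∂_{k+1}, so:

  H_1: rank ker ∂_1 − rank ∂_2 = (18 − 6) − 12 = 0, and ∂_2 has invariant factor 2 > 1, so H_1 ≅ Z/2Z.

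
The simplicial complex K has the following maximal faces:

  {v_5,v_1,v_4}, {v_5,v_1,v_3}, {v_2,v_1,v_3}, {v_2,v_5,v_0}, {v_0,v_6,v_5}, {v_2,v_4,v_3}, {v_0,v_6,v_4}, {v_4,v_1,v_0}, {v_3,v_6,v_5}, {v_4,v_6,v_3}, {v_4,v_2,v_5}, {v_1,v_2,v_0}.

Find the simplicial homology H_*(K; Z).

We work with the vertex ordering v_0 < v_1 < v_2 < v_3 < v_4 < v_5 < v_6. The simplices of K, each written with vertices in increasing order, are:

  0-simplices (7): [v_0], [v_1], [v_2], [v_3], [v_4], [v_5], [v_6]
  1-simplices (18): (18 of them)
  2-simplices (12): (12 of them)

so the chain groups are C_0 ≅ Z^7, C_1 ≅ Z^18, C_2 ≅ Z^12.

∂_1: C_1 → C_0 sends each edge [p,q] (with p < q) to q − p.
The resulting 7×18 matrix has rank 6, and its Smith normal form has invariant factors (1,1,1,1,1,1).

∂_2: C_2 → C_1 acts by ∂[p,q,r] = [q,r] − [p,r] + [p,q]. For instance
  ∂[v_2,v_3,v_4] = [v_3,v_4] − [v_2,v_4] + [v_2,v_3],
  ∂[v_3,v_5,v_6] = [v_5,v_6] − [v_3,v_6] + [v_3,v_5].
As a 18×12 matrix over Z this has rank 12, with invariant factors (1,1,1,1,1,1,1,1,1,1,1,2).

Now H_k = ker ∂_k / im ∂_{k+1}, so:

  H_0: rank C_0 − rank ∂_1 = 7 − 6 = 1, and the invariant factors of ∂_1 are all 1, so H_0 ≅ Z.
  H_1: rank ker ∂_1 − rank ∂_2 = (18 − 6) − 12 = 0, and ∂_2 has invariant factor 2 > 1, so H_1 ≅ Z_2.
  H_2: rank ker ∂_2 − rank ∂_3 = (12 − 12) − 0 = 0, and there is no ∂_3, so H_2 ≅ 0.

(K is a triangulation of the real projective plane RP^2.)

H_0 = Z,  H_1 = Z_2,  H_2 = 0.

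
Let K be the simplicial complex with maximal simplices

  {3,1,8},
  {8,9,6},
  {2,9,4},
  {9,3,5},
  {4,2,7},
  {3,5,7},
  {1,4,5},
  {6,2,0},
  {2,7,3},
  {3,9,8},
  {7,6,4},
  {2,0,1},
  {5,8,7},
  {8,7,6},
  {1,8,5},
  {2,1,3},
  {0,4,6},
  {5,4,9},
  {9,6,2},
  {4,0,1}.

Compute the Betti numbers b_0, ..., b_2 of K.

Order the vertices as 0 < 1 < 2 < 3 < 4 < 5 < 6 < 7 < 8 < 9. Listing each simplex with vertices in this order, K has dimension 2 with simplices:

  0-simplices (10): [0], [1], [2], [3], [4], [5], [6], [7], [8], [9]
  1-simplices (30): (30 of them)
  2-simplices (20): (20 of them)

giving chain groups C_0 ≅ Z^10, C_1 ≅ Z^30, C_2 ≅ Z^20.

Boundary ∂_1: C_1 → C_0 is given by ∂[p,q] = [q] − [p]. For instance
  ∂[1,5] = [5] − [1].
The resulting 10×30 matrix has rank 9, and its Smith normal form has invariant factors (1,1,1,1,1,1,1,1,1).

∂_2: C_2 → C_1 maps a triangle to the signed sum of its edges. For instance
  ∂[3,5,9] = [5,9] − [3,9] + [3,5],
  ∂[0,2,6] = [2,6] − [0,6] + [0,2].
The resulting 30×20 matrix has rank 20, and its Smith normal form has invariant factors (1,1,1,1,1,1,1,1,1,1,1,1,1,1,1,1,1,1,1,2).

Now H_k = ker ∂_k / im ∂_{k+1}, so:

  H_0: rank C_0 − rank ∂_1 = 10 − 9 = 1, and the invariant factors of ∂_1 are all 1, so H_0 = Z.
  H_1: rank ker ∂_1 − rank ∂_2 = (30 − 9) − 20 = 1, and ∂_2 has invariant factor 2 > 1, so H_1 = Z ⊕ Z/2.
  H_2: rank ker ∂_2 − rank ∂_3 = (20 − 20) − 0 = 0, and there is no ∂_3, so H_2 = 0.

(K is a triangulation of the Klein bottle.)

Hence the Betti numbers are b_0 = 1, b_1 = 1, b_2 = 0.

b_0 = 1, b_1 = 1, b_2 = 0.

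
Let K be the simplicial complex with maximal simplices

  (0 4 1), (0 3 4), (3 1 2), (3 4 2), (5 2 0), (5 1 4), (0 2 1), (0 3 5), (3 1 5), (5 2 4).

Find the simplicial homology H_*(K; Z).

H_0 = Z,  H_1 = Z/2Z,  H_2 = 0.

Take the total order 0 < 1 < 2 < 3 < 4 < 5 on the vertex set. Then K (dimension 2) consists of the simplices:

  0-simplices (6): [0], [1], [2], [3], [4], [5]
  1-simplices (15): [0,1], [0,2], [0,3], [0,4], [0,5], [1,2], [1,3], [1,4], [1,5], [2,3], [2,4], [2,5], [3,4], [3,5], [4,5]
  2-simplices (10): [0,1,2], [0,1,4], [0,2,5], [0,3,4], [0,3,5], [1,2,3], [1,3,5], [1,4,5], [2,3,4], [2,4,5]

so the chain groups are C_0 ≅ Z^6, C_1 ≅ Z^15, C_2 ≅ Z^10.

∂_1: C_1 → C_0 sends each edge [p,q] (with p < q) to q − p. For instance
  ∂[1,4] = [4] − [1].
As a 6×15 matrix over Z this has rank 5, with invariant factors (1,1,1,1,1).

Boundary ∂_2: C_2 → C_1 sends each 2-simplex [p,q,r] to [q,r] − [p,r] + [p,q]. For instance
  ∂[0,3,4] = [3,4] − [0,4] + [0,3],
  ∂[2,3,4] = [3,4] − [2,4] + [2,3].
As a 15×10 matrix over Z this has rank 10, with invariant factors (1,1,1,1,1,1,1,1,1,2).

Now H_k = ker ∂_k / im ∂_{k+1}, so:

  H_0: rank C_0 − rank ∂_1 = 6 − 5 = 1, and the invariant factors of ∂_1 are all 1, so H_0 = Z.
  H_1: rank ker ∂_1 − rank ∂_2 = (15 − 5) − 10 = 0, and ∂_2 has invariant factor 2 > 1, so H_1 = Z/2Z.
  H_2: rank ker ∂_2 − rank ∂_3 = (10 − 10) − 0 = 0, and there is no ∂_3, so H_2 = 0.

As a check, the Euler characteristic is 6 − 15 + 10 = 1, which agrees with 1 − 0 + 0 = 1.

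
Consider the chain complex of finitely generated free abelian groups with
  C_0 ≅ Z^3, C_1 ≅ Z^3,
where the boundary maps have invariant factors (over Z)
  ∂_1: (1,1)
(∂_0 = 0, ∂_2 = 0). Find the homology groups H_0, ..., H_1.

H_0: b_0 = 3 − 0 − 2 = 1; torsion from ∂_1 factors > 1: none. So H_0 = Z.
H_1: b_1 = 3 − 2 − 0 = 1; torsion from ∂_2 factors > 1: none. So H_1 = Z.

H_0 = Z,  H_1 = Z.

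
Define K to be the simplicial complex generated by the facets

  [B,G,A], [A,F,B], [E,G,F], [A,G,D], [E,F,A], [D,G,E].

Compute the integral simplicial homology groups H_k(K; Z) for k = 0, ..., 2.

H_0 ≅ Z,  H_1 ≅ Z,  H_2 = 0.

We work with the vertex ordering A < B < D < E < F < G. The simplices of K, each written with vertices in increasing order, are:

  0-simplices (6): A, B, D, E, F, G
  1-simplices (12): AB, AD, AE, AF, AG, BF, BG, DE, DG, EF, EG, FG
  2-simplices (6): ABF, ABG, ADG, AEF, DEG, EFG

so the chain groups are C_0 ≅ Z^6, C_1 ≅ Z^12, C_2 ≅ Z^6.

The boundary map ∂_1: C_1 → C_0 is given by ∂[p,q] = [q] − [p]. For instance
  ∂EG = G − E.
The resulting 6×12 matrix has rank 5, and its Smith normal form has invariant factors (1,1,1,1,1).

Boundary ∂_2: C_2 → C_1 sends each 2-simplex [p,q,r] to [q,r] − [p,r] + [p,q]. For instance
  ∂DEG = EG − DG + DE,
  ∂EFG = FG − EG + EF.
As a 12×6 matrix over Z this has rank 6, with invariant factors (1,1,1,1,1,1).

Computing H_k = (kernel of ∂_k) / (image of ∂_{k+1}):

  H_0: rank C_0 − rank ∂_1 = 6 − 5 = 1, and the invariant factors of ∂_1 are all 1, so H_0 = Z.
  H_1: rank ker ∂_1 − rank ∂_2 = (12 − 5) − 6 = 1, and the invariant factors of ∂_2 are all 1, so H_1 = Z.
  H_2: rank ker ∂_2 − rank ∂_3 = (6 − 6) − 0 = 0, and there is no ∂_3, so H_2 = 0.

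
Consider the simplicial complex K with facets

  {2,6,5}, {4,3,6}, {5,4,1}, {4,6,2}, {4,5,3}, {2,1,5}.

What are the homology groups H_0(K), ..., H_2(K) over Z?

We work with the vertex ordering 1 < 2 < 3 < 4 < 5 < 6. The simplices of K, each written with vertices in increasing order, are:

  0-simplices (6): [1], [2], [3], [4], [5], [6]
  1-simplices (12): [1,2], [1,4], [1,5], [2,4], [2,5], [2,6], [3,4], [3,5], [3,6], [4,5], [4,6], [5,6]
  2-simplices (6): [1,2,5], [1,4,5], [2,4,6], [2,5,6], [3,4,5], [3,4,6]

Hence C_0 ≅ Z^6, C_1 ≅ Z^12, C_2 ≅ Z^6.

Boundary ∂_1: C_1 → C_0 sends each edge [p,q] (with p < q) to q − p.
As a 6×12 matrix over Z this has rank 5, with invariant factors (1,1,1,1,1).

The boundary map ∂_2: C_2 → C_1 maps a triangle to the signed sum of its edges. For instance
  ∂[1,4,5] = [4,5] − [1,5] + [1,4],
  ∂[2,5,6] = [5,6] − [2,6] + [2,5].
The 12×6 boundary matrix has rank 6 and Smith normal form diag(1,1,1,1,1,1).

From H_k ≅ ker(∂_k) / im(∂_{k+1}) we obtain:

  H_0: rank C_0 − rank ∂_1 = 6 − 5 = 1, and the invariant factors of ∂_1 are all 1, so H_0 = Z.
  H_1: rank ker ∂_1 − rank ∂_2 = (12 − 5) − 6 = 1, and the invariant factors of ∂_2 are all 1, so H_1 = Z.
  H_2: rank ker ∂_2 − rank ∂_3 = (6 − 6) − 0 = 0, and there is no ∂_3, so H_2 = 0.

As a check, the Euler characteristic is 6 − 12 + 6 = 0, which agrees with 1 − 1 + 0 = 0.

H_0 ≅ Z,  H_1 ≅ Z,  H_2 = 0.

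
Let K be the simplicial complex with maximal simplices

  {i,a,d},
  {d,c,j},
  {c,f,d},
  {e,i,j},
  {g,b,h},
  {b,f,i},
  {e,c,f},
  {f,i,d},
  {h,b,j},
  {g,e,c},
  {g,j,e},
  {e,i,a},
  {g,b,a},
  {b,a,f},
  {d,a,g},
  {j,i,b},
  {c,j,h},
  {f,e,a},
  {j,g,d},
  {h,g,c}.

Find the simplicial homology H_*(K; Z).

Fix the vertex order a < b < c < d < e < f < g < h < i < j and write every simplex with vertices in increasing order. Then dim K = 2 and the simplices of K are:

  0-simplices (10): a, b, c, d, e, f, g, h, i, j
  1-simplices (30): ab, ad, ae, af, ag, ai, bf, bg, bh, bi, bj, cd, ce, cf, cg, ch, cj, df, dg, di, dj, ef, eg, ei, ej, fi, gh, gj, hj, ij
  2-simplices (20): abf, abg, adg, adi, aef, aei, bfi, bgh, bhj, bij, cdf, cdj, cef, ceg, cgh, chj, dfi, dgj, egj, eij

giving chain groups C_0 ≅ Z^10, C_1 ≅ Z^30, C_2 ≅ Z^20.

∂_1: C_1 → C_0 is given by ∂[p,q] = [q] − [p]. For instance
  ∂ai = i − a.
The 10×30 boundary matrix has rank 9 and Smith normal form diag(1,1,1,1,1,1,1,1,1).

Boundary ∂_2: C_2 → C_1 acts by ∂[p,q,r] = [q,r] − [p,r] + [p,q]. For instance
  ∂chj = hj − cj + ch,
  ∂cdf = df − cf + cd.
As a 30×20 matrix over Z this has rank 20, with invariant factors (1,1,1,1,1,1,1,1,1,1,1,1,1,1,1,1,1,1,1,2).

Now H_k = ker ∂_k / im ∂_{k+1}, so:

  H_0: rank C_0 − rank ∂_1 = 10 − 9 = 1, and the invariant factors of ∂_1 are all 1, so H_0 = Z.
  H_1: rank ker ∂_1 − rank ∂_2 = (30 − 9) − 20 = 1, and ∂_2 has invariant factor 2 > 1, so H_1 = Z ⊕ Z/2.
  H_2: rank ker ∂_2 − rank ∂_3 = (20 − 20) − 0 = 0, and there is no ∂_3, so H_2 = 0.

H_0 = Z,  H_1 = Z ⊕ Z/2,  H_2 = 0.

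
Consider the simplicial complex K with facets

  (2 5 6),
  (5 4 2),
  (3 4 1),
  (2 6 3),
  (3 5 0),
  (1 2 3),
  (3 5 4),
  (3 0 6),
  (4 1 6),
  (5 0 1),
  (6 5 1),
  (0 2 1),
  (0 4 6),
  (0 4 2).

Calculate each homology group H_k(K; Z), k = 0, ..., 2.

H_0 = Z,  H_1 = Z^2,  H_2 = Z.

K has 7 vertices, 21 edges, 14 triangles.
rank ∂_0 = 0, rank ∂_1 = 6 ⇒ b_0 = 7 − 0 − 6 = 1; all invariant factors of ∂_1 are 1 so no torsion. So H_0 ≅ Z.
rank ∂_1 = 6, rank ∂_2 = 13 ⇒ b_1 = 21 − 6 − 13 = 2; all invariant factors of ∂_2 are 1 so no torsion. So H_1 ≅ Z^2.
rank ∂_2 = 13, rank ∂_3 = 0 ⇒ b_2 = 14 − 13 − 0 = 1. So H_2 ≅ Z.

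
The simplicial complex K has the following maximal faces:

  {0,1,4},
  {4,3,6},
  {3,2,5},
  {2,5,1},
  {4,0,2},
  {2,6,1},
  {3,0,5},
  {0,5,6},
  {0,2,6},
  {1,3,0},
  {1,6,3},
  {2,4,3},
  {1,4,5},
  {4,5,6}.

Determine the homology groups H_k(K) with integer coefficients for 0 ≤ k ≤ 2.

H_0 = Z,  H_1 = Z^2,  H_2 = Z.

Take the total order 0 < 1 < 2 < 3 < 4 < 5 < 6 on the vertex set. Then K (dimension 2) consists of the simplices:

  0-simplices (7): [0], [1], [2], [3], [4], [5], [6]
  1-simplices (21): [0,1], [0,2], [0,3], [0,4], [0,5], [0,6], [1,2], [1,3], [1,4], [1,5], [1,6], [2,3], [2,4], [2,5], [2,6], [3,4], [3,5], [3,6], [4,5], [4,6], [5,6]
  2-simplices (14): [0,1,3], [0,1,4], [0,2,4], [0,2,6], [0,3,5], [0,5,6], [1,2,5], [1,2,6], [1,3,6], [1,4,5], [2,3,4], [2,3,5], [3,4,6], [4,5,6]

so the chain groups are C_0 ≅ Z^7, C_1 ≅ Z^21, C_2 ≅ Z^14.

Boundary ∂_1: C_1 → C_0 maps an edge to its endpoints' difference, ∂[p,q] = q − p. For instance
  ∂[1,6] = [6] − [1].
As a 7×21 matrix over Z this has rank 6, with invariant factors (1,1,1,1,1,1).

The boundary map ∂_2: C_2 → C_1 acts by ∂[p,q,r] = [q,r] − [p,r] + [p,q]. For instance
  ∂[1,2,6] = [2,6] − [1,6] + [1,2],
  ∂[0,3,5] = [3,5] − [0,5] + [0,3].
The 21×14 boundary matrix has rank 13 and Smith normal form diag(1,1,1,1,1,1,1,1,1,1,1,1,1).

Now H_k = ker ∂_k / im ∂_{k+1}, so:

  H_0: rank C_0 − rank ∂_1 = 7 − 6 = 1, and the invariant factors of ∂_1 are all 1, so H_0 ≅ Z.
  H_1: rank ker ∂_1 − rank ∂_2 = (21 − 6) − 13 = 2, and the invariant factors of ∂_2 are all 1, so H_1 ≅ Z^2.
  H_2: rank ker ∂_2 − rank ∂_3 = (14 − 13) − 0 = 1, and there is no ∂_3, so H_2 ≅ Z.

(K is a triangulation of the torus T^2.)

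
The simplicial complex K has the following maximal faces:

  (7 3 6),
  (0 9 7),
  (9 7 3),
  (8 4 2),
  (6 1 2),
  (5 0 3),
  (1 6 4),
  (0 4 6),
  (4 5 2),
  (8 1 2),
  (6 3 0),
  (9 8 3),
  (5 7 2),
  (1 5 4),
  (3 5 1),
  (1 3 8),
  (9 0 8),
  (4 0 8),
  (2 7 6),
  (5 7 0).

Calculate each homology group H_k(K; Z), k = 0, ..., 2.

Order the vertices as 0 < 1 < 2 < 3 < 4 < 5 < 6 < 7 < 8 < 9. Listing each simplex with vertices in this order, K has dimension 2 with simplices:

  0-simplices (10): [0], [1], [2], [3], [4], [5], [6], [7], [8], [9]
  1-simplices (30): (30 of them)
  2-simplices (20): (20 of them)

Hence C_0 ≅ Z^10, C_1 ≅ Z^30, C_2 ≅ Z^20.

The boundary map ∂_1: C_1 → C_0 sends each edge [p,q] (with p < q) to q − p. For instance
  ∂[3,8] = [8] − [3].
The 10×30 boundary matrix has rank 9 and Smith normal form diag(1,1,1,1,1,1,1,1,1).

The boundary map ∂_2: C_2 → C_1 maps a triangle to the signed sum of its edges. For instance
  ∂[0,4,6] = [4,6] − [0,6] + [0,4],
  ∂[1,4,5] = [4,5] − [1,5] + [1,4].
As a 30×20 matrix over Z this has rank 20, with invariant factors (1,1,1,1,1,1,1,1,1,1,1,1,1,1,1,1,1,1,1,2).

Now H_k = ker ∂_k / im ∂_{k+1}, so:

  H_0: rank C_0 − rank ∂_1 = 10 − 9 = 1, and the invariant factors of ∂_1 are all 1, so H_0 ≅ Z.
  H_1: rank ker ∂_1 − rank ∂_2 = (30 − 9) − 20 = 1, and ∂_2 has invariant factor 2 > 1, so H_1 ≅ Z ⊕ Z/2Z.
  H_2: rank ker ∂_2 − rank ∂_3 = (20 − 20) − 0 = 0, and there is no ∂_3, so H_2 ≅ 0.

H_0 ≅ Z,  H_1 ≅ Z ⊕ Z/2Z,  H_2 = 0.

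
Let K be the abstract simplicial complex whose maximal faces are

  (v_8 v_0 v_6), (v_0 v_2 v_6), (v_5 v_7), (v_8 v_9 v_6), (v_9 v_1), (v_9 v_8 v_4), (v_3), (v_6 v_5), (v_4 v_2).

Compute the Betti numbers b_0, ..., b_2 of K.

b_0 = 2, b_1 = 1, b_2 = 0.

Order the vertices as v_0 < v_1 < v_2 < v_3 < v_4 < v_5 < v_6 < v_7 < v_8 < v_9. Listing each simplex with vertices in this order, K has dimension 2 with simplices:

  0-simplices (10): [v_0], [v_1], [v_2], [v_3], [v_4], [v_5], [v_6], [v_7], [v_8], [v_9]
  1-simplices (13): [v_0,v_2], [v_0,v_6], [v_0,v_8], [v_1,v_9], [v_2,v_4], [v_2,v_6], [v_4,v_8], [v_4,v_9], [v_5,v_6], [v_5,v_7], [v_6,v_8], [v_6,v_9], [v_8,v_9]
  2-simplices (4): [v_0,v_2,v_6], [v_0,v_6,v_8], [v_4,v_8,v_9], [v_6,v_8,v_9]

Hence C_0 ≅ Z^10, C_1 ≅ Z^13, C_2 ≅ Z^4.

∂_1: C_1 → C_0 sends each edge [p,q] (with p < q) to q − p. For instance
  ∂[v_0,v_2] = [v_2] − [v_0].
The resulting 10×13 matrix has rank 8, and its Smith normal form has invariant factors (1,1,1,1,1,1,1,1).

Boundary ∂_2: C_2 → C_1 acts by ∂[p,q,r] = [q,r] − [p,r] + [p,q]. For instance
  ∂[v_0,v_6,v_8] = [v_6,v_8] − [v_0,v_8] + [v_0,v_6],
  ∂[v_4,v_8,v_9] = [v_8,v_9] − [v_4,v_9] + [v_4,v_8].
This gives a 13×4 integer matrix of rank 4; reducing to Smith normal form yields diagonal entries (1,1,1,1).

From H_k ≅ ker(∂_k) / im(∂_{k+1}) we obtain:

  H_0: rank C_0 − rank ∂_1 = 10 − 8 = 2, and the invariant factors of ∂_1 are all 1, so H_0 ≅ Z^2.
  H_1: rank ker ∂_1 − rank ∂_2 = (13 − 8) − 4 = 1, and the invariant factors of ∂_2 are all 1, so H_1 ≅ Z.
  H_2: rank ker ∂_2 − rank ∂_3 = (4 − 4) − 0 = 0, and there is no ∂_3, so H_2 ≅ 0.

Hence the Betti numbers are b_0 = 2, b_1 = 1, b_2 = 0.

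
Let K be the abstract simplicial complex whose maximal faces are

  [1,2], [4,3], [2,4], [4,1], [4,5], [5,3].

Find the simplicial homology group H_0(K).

Order the vertices as 1 < 2 < 3 < 4 < 5. Listing each simplex with vertices in this order, K has dimension 1 with simplices:

  0-simplices (5): [1], [2], [3], [4], [5]
  1-simplices (6): [1,2], [1,4], [2,4], [3,4], [3,5], [4,5]

Hence C_0 ≅ Z^5, C_1 ≅ Z^6.

∂_1: C_1 → C_0 sends each edge [p,q] (with p < q) to q − p. For instance
  ∂[4,5] = [5] − [4].
As a 5×6 matrix over Z this has rank 4, with invariant factors (1,1,1,1).

Now H_k = ker ∂_k / im ∂_{k+1}, so:

  H_0: rank C_0 − rank ∂_1 = 5 − 4 = 1, and the invariant factors of ∂_1 are all 1, so H_0 = Z.

H_0 = Z.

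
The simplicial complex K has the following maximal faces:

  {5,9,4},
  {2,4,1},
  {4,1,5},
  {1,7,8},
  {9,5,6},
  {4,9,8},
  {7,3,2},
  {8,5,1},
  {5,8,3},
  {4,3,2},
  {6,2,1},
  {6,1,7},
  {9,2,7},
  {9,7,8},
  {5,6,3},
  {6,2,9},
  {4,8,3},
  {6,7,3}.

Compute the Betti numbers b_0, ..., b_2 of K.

Take the total order 1 < 2 < 3 < 4 < 5 < 6 < 7 < 8 < 9 on the vertex set. Then K (dimension 2) consists of the simplices:

  0-simplices (9): [1], [2], [3], [4], [5], [6], [7], [8], [9]
  1-simplices (27): (27 of them)
  2-simplices (18): [1,2,4], [1,2,6], [1,4,5], [1,5,8], [1,6,7], [1,7,8], [2,3,4], [2,3,7], [2,6,9], [2,7,9], [3,4,8], [3,5,6], [3,5,8], [3,6,7], [4,5,9], [4,8,9], [5,6,9], [7,8,9]

giving chain groups C_0 ≅ Z^9, C_1 ≅ Z^27, C_2 ≅ Z^18.

The boundary map ∂_1: C_1 → C_0 maps an edge to its endpoints' difference, ∂[p,q] = q − p.
This gives a 9×27 integer matrix of rank 8; reducing to Smith normal form yields diagonal entries (1,1,1,1,1,1,1,1).

Boundary ∂_2: C_2 → C_1 acts by ∂[p,q,r] = [q,r] − [p,r] + [p,q]. For instance
  ∂[7,8,9] = [8,9] − [7,9] + [7,8],
  ∂[1,2,4] = [2,4] − [1,4] + [1,2].
The resulting 27×18 matrix has rank 18, and its Smith normal form has invariant factors (1,1,1,1,1,1,1,1,1,1,1,1,1,1,1,1,1,2).

From H_k ≅ ker(∂_k) / im(∂_{k+1}) we obtain:

  H_0: rank C_0 − rank ∂_1 = 9 − 8 = 1, and the invariant factors of ∂_1 are all 1, so H_0 ≅ Z.
  H_1: rank ker ∂_1 − rank ∂_2 = (27 − 8) − 18 = 1, and ∂_2 has invariant factor 2 > 1, so H_1 ≅ Z × Z/2.
  H_2: rank ker ∂_2 − rank ∂_3 = (18 − 18) − 0 = 0, and there is no ∂_3, so H_2 ≅ 0.

As a check, the Euler characteristic is 9 − 27 + 18 = 0, which agrees with 1 − 1 + 0 = 0.

Hence the Betti numbers are b_0 = 1, b_1 = 1, b_2 = 0.

b_0 = 1, b_1 = 1, b_2 = 0.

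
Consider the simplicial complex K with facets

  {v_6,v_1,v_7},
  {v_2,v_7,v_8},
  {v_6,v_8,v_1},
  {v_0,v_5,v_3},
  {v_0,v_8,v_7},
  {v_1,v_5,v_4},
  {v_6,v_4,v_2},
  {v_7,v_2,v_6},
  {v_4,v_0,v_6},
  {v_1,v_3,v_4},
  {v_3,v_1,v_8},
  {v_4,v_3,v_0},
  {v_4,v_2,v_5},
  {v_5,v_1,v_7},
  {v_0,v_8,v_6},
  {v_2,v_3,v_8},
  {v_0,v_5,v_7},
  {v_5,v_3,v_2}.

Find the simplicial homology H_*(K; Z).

H_0 = Z,  H_1 = Z ⊕ Z_2,  H_2 = 0.

Take the total order v_0 < v_1 < v_2 < v_3 < v_4 < v_5 < v_6 < v_7 < v_8 on the vertex set. Then K (dimension 2) consists of the simplices:

  0-simplices (9): [v_0], [v_1], [v_2], [v_3], [v_4], [v_5], [v_6], [v_7], [v_8]
  1-simplices (27): (27 of them)
  2-simplices (18): (18 of them)

giving chain groups C_0 ≅ Z^9, C_1 ≅ Z^27, C_2 ≅ Z^18.

Boundary ∂_1: C_1 → C_0 maps an edge to its endpoints' difference, ∂[p,q] = q − p.
As a 9×27 matrix over Z this has rank 8, with invariant factors (1,1,1,1,1,1,1,1).

Boundary ∂_2: C_2 → C_1 acts by ∂[p,q,r] = [q,r] − [p,r] + [p,q]. For instance
  ∂[v_1,v_4,v_5] = [v_4,v_5] − [v_1,v_5] + [v_1,v_4],
  ∂[v_0,v_7,v_8] = [v_7,v_8] − [v_0,v_8] + [v_0,v_7].
As a 27×18 matrix over Z this has rank 18, with invariant factors (1,1,1,1,1,1,1,1,1,1,1,1,1,1,1,1,1,2).

Now H_k = ker ∂_k / im ∂_{k+1}, so:

  H_0: rank C_0 − rank ∂_1 = 9 − 8 = 1, and the invariant factors of ∂_1 are all 1, so H_0 ≅ Z.
  H_1: rank ker ∂_1 − rank ∂_2 = (27 − 8) − 18 = 1, and ∂_2 has invariant factor 2 > 1, so H_1 ≅ Z ⊕ Z_2.
  H_2: rank ker ∂_2 − rank ∂_3 = (18 − 18) − 0 = 0, and there is no ∂_3, so H_2 ≅ 0.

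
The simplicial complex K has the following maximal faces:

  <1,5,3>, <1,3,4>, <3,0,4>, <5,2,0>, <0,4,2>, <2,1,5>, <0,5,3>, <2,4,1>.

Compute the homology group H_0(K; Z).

Take the total order 0 < 1 < 2 < 3 < 4 < 5 on the vertex set. Then K (dimension 2) consists of the simplices:

  0-simplices (6): [0], [1], [2], [3], [4], [5]
  1-simplices (12): [0,2], [0,3], [0,4], [0,5], [1,2], [1,3], [1,4], [1,5], [2,4], [2,5], [3,4], [3,5]
  2-simplices (8): [0,2,4], [0,2,5], [0,3,4], [0,3,5], [1,2,4], [1,2,5], [1,3,4], [1,3,5]

so the chain groups are C_0 ≅ Z^6, C_1 ≅ Z^12, C_2 ≅ Z^8.

∂_1: C_1 → C_0 sends each edge [p,q] (with p < q) to q − p. For instance
  ∂[1,4] = [4] − [1].
This gives a 6×12 integer matrix of rank 5; reducing to Smith normal form yields diagonal entries (1,1,1,1,1).

∂_2: C_2 → C_1 sends each 2-simplex [p,q,r] to [q,r] − [p,r] + [p,q]. For instance
  ∂[0,2,5] = [2,5] − [0,5] + [0,2],
  ∂[0,3,5] = [3,5] − [0,5] + [0,3].
As a 12×8 matrix over Z this has rank 7, with invariant factors (1,1,1,1,1,1,1).

Reading off H_k = ker ∂_k / im ∂_{k+1}:

  H_0: rank C_0 − rank ∂_1 = 6 − 5 = 1, and the invariant factors of ∂_1 are all 1, so H_0 ≅ Z.

(K is a triangulation of the 2-sphere S^2.)

H_0 ≅ Z.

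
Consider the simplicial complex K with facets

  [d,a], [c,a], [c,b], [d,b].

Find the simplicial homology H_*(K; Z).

H_0 ≅ Z,  H_1 ≅ Z.

Take the total order a < b < c < d on the vertex set. Then K (dimension 1) consists of the simplices:

  0-simplices (4): a, b, c, d
  1-simplices (4): ac, ad, bc, bd

giving chain groups C_0 ≅ Z^4, C_1 ≅ Z^4.

The boundary map ∂_1: C_1 → C_0 sends each edge [p,q] (with p < q) to q − p.
The resulting 4×4 matrix has rank 3, and its Smith normal form has invariant factors (1,1,1).

Reading off H_k = ker ∂_k / im ∂_{k+1}:

  H_0: rank C_0 − rank ∂_1 = 4 − 3 = 1, and the invariant factors of ∂_1 are all 1, so H_0 ≅ Z.
  H_1: rank ker ∂_1 − rank ∂_2 = (4 − 3) − 0 = 1, and there is no ∂_2, so H_1 ≅ Z.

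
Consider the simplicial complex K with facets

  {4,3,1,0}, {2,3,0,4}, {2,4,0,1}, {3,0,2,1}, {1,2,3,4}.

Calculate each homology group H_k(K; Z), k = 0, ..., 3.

H_0 ≅ Z,  H_1 = 0,  H_2 = 0,  H_3 ≅ Z.

K has 5 vertices, 10 edges, 10 triangles, 5 3-simplices.
rank ∂_0 = 0, rank ∂_1 = 4 ⇒ b_0 = 5 − 0 − 4 = 1; all invariant factors of ∂_1 are 1 so no torsion. So H_0 ≅ Z.
rank ∂_1 = 4, rank ∂_2 = 6 ⇒ b_1 = 10 − 4 − 6 = 0; all invariant factors of ∂_2 are 1 so no torsion. So H_1 ≅ 0.
rank ∂_2 = 6, rank ∂_3 = 4 ⇒ b_2 = 10 − 6 − 4 = 0; all invariant factors of ∂_3 are 1 so no torsion. So H_2 ≅ 0.
rank ∂_3 = 4, rank ∂_4 = 0 ⇒ b_3 = 5 − 4 − 0 = 1. So H_3 ≅ Z.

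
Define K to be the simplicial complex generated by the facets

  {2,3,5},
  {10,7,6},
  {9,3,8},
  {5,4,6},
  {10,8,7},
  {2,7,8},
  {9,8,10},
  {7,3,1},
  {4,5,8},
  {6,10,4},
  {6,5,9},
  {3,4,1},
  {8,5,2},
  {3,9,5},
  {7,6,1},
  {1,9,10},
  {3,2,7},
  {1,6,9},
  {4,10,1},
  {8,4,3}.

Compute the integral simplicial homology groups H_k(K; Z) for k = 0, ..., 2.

We work with the vertex ordering 1 < 2 < 3 < 4 < 5 < 6 < 7 < 8 < 9 < 10. The simplices of K, each written with vertices in increasing order, are:

  0-simplices (10): [1], [2], [3], [4], [5], [6], [7], [8], [9], [10]
  1-simplices (30): (30 of them)
  2-simplices (20): (20 of them)

giving chain groups C_0 ≅ Z^10, C_1 ≅ Z^30, C_2 ≅ Z^20.

The boundary map ∂_1: C_1 → C_0 sends each edge [p,q] (with p < q) to q − p. For instance
  ∂[6,9] = [9] − [6].
As a 10×30 matrix over Z this has rank 9, with invariant factors (1,1,1,1,1,1,1,1,1).

Boundary ∂_2: C_2 → C_1 acts by ∂[p,q,r] = [q,r] − [p,r] + [p,q]. For instance
  ∂[2,3,7] = [3,7] − [2,7] + [2,3],
  ∂[3,8,9] = [8,9] − [3,9] + [3,8].
This gives a 30×20 integer matrix of rank 20; reducing to Smith normal form yields diagonal entries (1,1,1,1,1,1,1,1,1,1,1,1,1,1,1,1,1,1,1,2).

Computing H_k = (kernel of ∂_k) / (image of ∂_{k+1}):

  H_0: rank C_0 − rank ∂_1 = 10 − 9 = 1, and the invariant factors of ∂_1 are all 1, so H_0 = Z.
  H_1: rank ker ∂_1 − rank ∂_2 = (30 − 9) − 20 = 1, and ∂_2 has invariant factor 2 > 1, so H_1 = Z ⊕ Z/2Z.
  H_2: rank ker ∂_2 − rank ∂_3 = (20 − 20) − 0 = 0, and there is no ∂_3, so H_2 = 0.

H_0 ≅ Z,  H_1 ≅ Z ⊕ Z/2Z,  H_2 = 0.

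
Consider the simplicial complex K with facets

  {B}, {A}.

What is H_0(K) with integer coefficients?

H_0 = Z^2.

Fix the vertex order A < B and write every simplex with vertices in increasing order. Then dim K = 0 and the simplices of K are:

  0-simplices (2): A, B

Hence C_0 ≅ Z^2.

Computing H_k = (kernel of ∂_k) / (image of ∂_{k+1}):

  H_0: rank C_0 − rank ∂_1 = 2 − 0 = 2, and there is no ∂_1, so H_0 ≅ Z^2.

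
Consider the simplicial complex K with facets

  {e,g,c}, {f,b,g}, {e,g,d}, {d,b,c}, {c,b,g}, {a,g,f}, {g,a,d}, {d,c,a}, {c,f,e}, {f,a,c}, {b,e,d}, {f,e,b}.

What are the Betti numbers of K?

Take the total order a < b < c < d < e < f < g on the vertex set. Then K (dimension 2) consists of the simplices:

  0-simplices (7): a, b, c, d, e, f, g
  1-simplices (18): ac, ad, af, ag, bc, bd, be, bf, bg, cd, ce, cf, cg, de, dg, ef, eg, fg
  2-simplices (12): acd, acf, adg, afg, bcd, bcg, bde, bef, bfg, cef, ceg, deg

Hence C_0 ≅ Z^7, C_1 ≅ Z^18, C_2 ≅ Z^12.

The boundary map ∂_1: C_1 → C_0 maps an edge to its endpoints' difference, ∂[p,q] = q − p. For instance
  ∂fg = g − f.
This gives a 7×18 integer matrix of rank 6; reducing to Smith normal form yields diagonal entries (1,1,1,1,1,1).

∂_2: C_2 → C_1 maps a triangle to the signed sum of its edges. For instance
  ∂bde = de − be + bd,
  ∂bcd = cd − bd + bc.
The resulting 18×12 matrix has rank 12, and its Smith normal form has invariant factors (1,1,1,1,1,1,1,1,1,1,1,2).

Computing H_k = (kernel of ∂_k) / (image of ∂_{k+1}):

  H_0: rank C_0 − rank ∂_1 = 7 − 6 = 1, and the invariant factors of ∂_1 are all 1, so H_0 = Z.
  H_1: rank ker ∂_1 − rank ∂_2 = (18 − 6) − 12 = 0, and ∂_2 has invariant factor 2 > 1, so H_1 = Z/2.
  H_2: rank ker ∂_2 − rank ∂_3 = (12 − 12) − 0 = 0, and there is no ∂_3, so H_2 = 0.

(K is a triangulation of the real projective plane RP^2.)

Hence the Betti numbers are b_0 = 1, b_1 = 0, b_2 = 0.

b_0 = 1, b_1 = 0, b_2 = 0.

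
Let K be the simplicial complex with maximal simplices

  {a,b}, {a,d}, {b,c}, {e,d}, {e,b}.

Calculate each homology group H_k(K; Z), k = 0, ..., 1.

Fix the vertex order a < b < c < d < e and write every simplex with vertices in increasing order. Then dim K = 1 and the simplices of K are:

  0-simplices (5): a, b, c, d, e
  1-simplices (5): ab, ad, bc, be, de

Hence C_0 ≅ Z^5, C_1 ≅ Z^5.

Boundary ∂_1: C_1 → C_0 sends each edge [p,q] (with p < q) to q − p.
This gives a 5×5 integer matrix of rank 4; reducing to Smith normal form yields diagonal entries (1,1,1,1).

From H_k ≅ ker(∂_k) / im(∂_{k+1}) we obtain:

  H_0: rank C_0 − rank ∂_1 = 5 − 4 = 1, and the invariant factors of ∂_1 are all 1, so H_0 ≅ Z.
  H_1: rank ker ∂_1 − rank ∂_2 = (5 − 4) − 0 = 1, and there is no ∂_2, so H_1 ≅ Z.

H_0 = Z,  H_1 = Z.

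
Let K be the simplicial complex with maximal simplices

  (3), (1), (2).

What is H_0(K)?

H_0 = Z^3.

Order the vertices as 1 < 2 < 3. Listing each simplex with vertices in this order, K has dimension 0 with simplices:

  0-simplices (3): [1], [2], [3]

so the chain groups are C_0 ≅ Z^3.

Now H_k = ker ∂_k / im ∂_{k+1}, so:

  H_0: rank C_0 − rank ∂_1 = 3 − 0 = 3, and there is no ∂_1, so H_0 ≅ Z^3.

(K is a triangulation of a set of 3 points.)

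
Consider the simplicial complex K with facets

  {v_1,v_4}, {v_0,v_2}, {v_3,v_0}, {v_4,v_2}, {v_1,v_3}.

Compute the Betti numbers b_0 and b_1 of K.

K has 5 vertices, 5 edges.
rank ∂_0 = 0, rank ∂_1 = 4 ⇒ b_0 = 5 − 0 − 4 = 1; all invariant factors of ∂_1 are 1 so no torsion. So H_0 ≅ Z.
rank ∂_1 = 4, rank ∂_2 = 0 ⇒ b_1 = 5 − 4 − 0 = 1. So H_1 ≅ Z.

b_0 = 1, b_1 = 1.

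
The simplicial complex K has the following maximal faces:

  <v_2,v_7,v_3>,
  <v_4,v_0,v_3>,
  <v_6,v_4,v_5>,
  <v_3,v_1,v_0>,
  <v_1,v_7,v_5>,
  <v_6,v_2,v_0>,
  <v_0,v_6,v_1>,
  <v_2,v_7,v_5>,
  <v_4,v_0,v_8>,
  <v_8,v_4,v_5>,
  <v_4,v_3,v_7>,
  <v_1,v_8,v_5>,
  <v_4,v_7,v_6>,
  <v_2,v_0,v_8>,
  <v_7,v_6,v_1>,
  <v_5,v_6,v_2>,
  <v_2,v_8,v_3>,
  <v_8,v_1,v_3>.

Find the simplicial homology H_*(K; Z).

H_0 = Z,  H_1 = Z ⊕ Z/2Z,  H_2 = 0.

We work with the vertex ordering v_0 < v_1 < v_2 < v_3 < v_4 < v_5 < v_6 < v_7 < v_8. The simplices of K, each written with vertices in increasing order, are:

  0-simplices (9): [v_0], [v_1], [v_2], [v_3], [v_4], [v_5], [v_6], [v_7], [v_8]
  1-simplices (27): (27 of them)
  2-simplices (18): (18 of them)

giving chain groups C_0 ≅ Z^9, C_1 ≅ Z^27, C_2 ≅ Z^18.

Boundary ∂_1: C_1 → C_0 maps an edge to its endpoints' difference, ∂[p,q] = q − p.
The 9×27 boundary matrix has rank 8 and Smith normal form diag(1,1,1,1,1,1,1,1).

The boundary map ∂_2: C_2 → C_1 maps a triangle to the signed sum of its edges. For instance
  ∂[v_0,v_1,v_6] = [v_1,v_6] − [v_0,v_6] + [v_0,v_1],
  ∂[v_0,v_2,v_8] = [v_2,v_8] − [v_0,v_8] + [v_0,v_2].
The 27×18 boundary matrix has rank 18 and Smith normal form diag(1,1,1,1,1,1,1,1,1,1,1,1,1,1,1,1,1,2).

Computing H_k = (kernel of ∂_k) / (image of ∂_{k+1}):

  H_0: rank C_0 − rank ∂_1 = 9 − 8 = 1, and the invariant factors of ∂_1 are all 1, so H_0 = Z.
  H_1: rank ker ∂_1 − rank ∂_2 = (27 − 8) − 18 = 1, and ∂_2 has invariant factor 2 > 1, so H_1 = Z ⊕ Z/2Z.
  H_2: rank ker ∂_2 − rank ∂_3 = (18 − 18) − 0 = 0, and there is no ∂_3, so H_2 = 0.

As a check, the Euler characteristic is 9 − 27 + 18 = 0, which agrees with 1 − 1 + 0 = 0.
(K is a triangulation of the Klein bottle.)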